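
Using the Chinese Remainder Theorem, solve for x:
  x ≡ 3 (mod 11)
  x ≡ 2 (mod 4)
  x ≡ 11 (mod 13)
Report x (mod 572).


Moduli 11, 4, 13 are pairwise coprime; by CRT there is a unique solution modulo M = 11 · 4 · 13 = 572.
Solve pairwise, accumulating the modulus:
  Start with x ≡ 3 (mod 11).
  Combine with x ≡ 2 (mod 4): since gcd(11, 4) = 1, we get a unique residue mod 44.
    Write x = 3 + 11·t and substitute into x ≡ 2 (mod 4): 11·t ≡ 2 − 3 = -1 (mod 4).
    Reduce coefficients mod 4: 3·t ≡ 3 (mod 4).
    The inverse of 3 mod 4 is 3 (since 3·3 = 9 = 2·4 + 1), so t ≡ 3·3 = 9 ≡ 1 (mod 4).
    Then x = 3 + 11·1 = 14, valid modulo lcm(11, 4) = 44: x ≡ 14 (mod 44).
  Combine with x ≡ 11 (mod 13): since gcd(44, 13) = 1, we get a unique residue mod 572.
    Write x = 14 + 44·t and substitute into x ≡ 11 (mod 13): 44·t ≡ 11 − 14 = -3 (mod 13).
    Reduce coefficients mod 13: 5·t ≡ 10 (mod 13).
    The inverse of 5 mod 13 is 8 (since 5·8 = 40 = 3·13 + 1), so t ≡ 8·10 = 80 ≡ 2 (mod 13).
    Then x = 14 + 44·2 = 102, valid modulo lcm(44, 13) = 572: x ≡ 102 (mod 572).
Verify: 102 mod 11 = 3 ✓, 102 mod 4 = 2 ✓, 102 mod 13 = 11 ✓.

x ≡ 102 (mod 572).


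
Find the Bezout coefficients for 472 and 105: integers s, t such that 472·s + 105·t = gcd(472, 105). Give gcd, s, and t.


Euclidean algorithm on (472, 105) — divide until remainder is 0:
  472 = 4 · 105 + 52
  105 = 2 · 52 + 1
  52 = 52 · 1 + 0
gcd(472, 105) = 1.
Track Bezout coefficients alongside the remainders: start with r₀ = 472 = a·1 + b·0 (s = 1, t = 0) and r₁ = 105 = a·0 + b·1 (s = 0, t = 1); each new remainder r_{k+1} = r_{k-1} − q_k·r_k inherits s_{k+1} = s_{k-1} − q_k·s_k, t_{k+1} = t_{k-1} − q_k·t_k, so r_k = a·s_k + b·t_k at every step:
  q = 4: r = 52, s = 1 − 4·0 = 1, t = 0 − 4·1 = -4  (check: 472·1 + 105·(-4) = 52)
  q = 2: r = 1, s = 0 − 2·1 = -2, t = 1 − 2·(-4) = 9  (check: 472·(-2) + 105·9 = 1)
The row with r = 1 (the gcd) gives the Bezout coefficients s = -2, t = 9.
Result: 472 · (-2) + 105 · (9) = 1.

gcd(472, 105) = 1; s = -2, t = 9 (check: 472·(-2) + 105·9 = 1).


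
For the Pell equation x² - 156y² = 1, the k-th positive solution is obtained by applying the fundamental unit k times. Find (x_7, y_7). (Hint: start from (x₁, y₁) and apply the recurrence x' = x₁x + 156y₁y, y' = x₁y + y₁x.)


Step 1: Find the fundamental solution (x₁, y₁) of x² - 156y² = 1.
  Expand √156 as a continued fraction. a₀ = ⌊√156⌋ = 12; iterate m_{k+1} = d_k·a_k − m_k, d_{k+1} = (156 − m_{k+1}²)/d_k, a_{k+1} = ⌊(a₀ + m_{k+1})/d_{k+1}⌋ (starting m₀ = 0, d₀ = 1), with convergents p_k = a_k·p_{k-1} + p_{k-2}, q_k = a_k·q_{k-1} + q_{k-2} (p₋₁ = 1, q₋₁ = 0):
  k = 0: a₀ = 12; p₀/q₀ = 12/1; p₀² − 156·q₀² = 144 − 156 = -12.
  k = 1: m = 12, d = 12, a = ⌊(12 + 12)/12⌋ = 2; p/q = (2·12 + 1)/(2·1 + 0) = 25/2; p² − 156·q² = 625 − 624 = 1.
  The first convergent with p² − 156·q² = 1 gives the fundamental solution (x₁, y₁) = (25, 2).
Step 2: Apply the recurrence (x_{n+1}, y_{n+1}) = (x₁x_n + 156y₁y_n, x₁y_n + y₁x_n) repeatedly.
  From (x_1, y_1) = (25, 2): x_2 = 25·25 + 156·2·2 = 1249; y_2 = 25·2 + 2·25 = 100.
  From (x_2, y_2) = (1249, 100): x_3 = 25·1249 + 156·2·100 = 62425; y_3 = 25·100 + 2·1249 = 4998.
  From (x_3, y_3) = (62425, 4998): x_4 = 25·62425 + 156·2·4998 = 3120001; y_4 = 25·4998 + 2·62425 = 249800.
  From (x_4, y_4) = (3120001, 249800): x_5 = 25·3120001 + 156·2·249800 = 155937625; y_5 = 25·249800 + 2·3120001 = 12485002.
  From (x_5, y_5) = (155937625, 12485002): x_6 = 25·155937625 + 156·2·12485002 = 7793761249; y_6 = 25·12485002 + 2·155937625 = 624000300.
  From (x_6, y_6) = (7793761249, 624000300): x_7 = 25·7793761249 + 156·2·624000300 = 389532124825; y_7 = 25·624000300 + 2·7793761249 = 31187529998.
Step 3: Verify x_7² - 156·y_7² = 151735276270679381280625 - 151735276270679381280624 = 1 (should be 1). ✓

(x_1, y_1) = (25, 2); (x_7, y_7) = (389532124825, 31187529998).


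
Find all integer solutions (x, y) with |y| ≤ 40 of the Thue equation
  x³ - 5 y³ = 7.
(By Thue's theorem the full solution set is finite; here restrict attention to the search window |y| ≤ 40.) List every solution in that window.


The equation is x³ - 5y³ = 7. For fixed y, x³ = 5·y³ + 7, so a solution requires the RHS to be a perfect cube.
Strategy: iterate y from -40 to 40, compute RHS = 5·y³ + 7, and check whether it is a (positive or negative) perfect cube.
Check small values of y:
  y = 0: RHS = 7 is not a perfect cube.
  y = 1: RHS = 12 is not a perfect cube.
  y = -1: RHS = 2 is not a perfect cube.
  y = 2: RHS = 47 is not a perfect cube.
  y = -2: RHS = -33 is not a perfect cube.
  y = 3: RHS = 142 is not a perfect cube.
  y = -3: RHS = -128 is not a perfect cube.
Continuing the search up to |y| = 40 finds no solutions either.
No (x, y) in the scanned range satisfies the equation.

No integer solutions with |y| ≤ 40.


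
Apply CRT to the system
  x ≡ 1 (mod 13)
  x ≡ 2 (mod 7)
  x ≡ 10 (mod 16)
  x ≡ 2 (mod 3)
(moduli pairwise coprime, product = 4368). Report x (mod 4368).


Product of moduli M = 13 · 7 · 16 · 3 = 4368.
Merge one congruence at a time:
  Start: x ≡ 1 (mod 13).
  Combine with x ≡ 2 (mod 7); new modulus lcm = 91.
    Write x = 1 + 13·t and substitute into x ≡ 2 (mod 7): 13·t ≡ 2 − 1 = 1 (mod 7).
    Reduce coefficients mod 7: 6·t ≡ 1 (mod 7).
    The inverse of 6 mod 7 is 6 (since 6·6 = 36 = 5·7 + 1), so t ≡ 6·1 = 6 ≡ 6 (mod 7).
    Then x = 1 + 13·6 = 79, valid modulo lcm(13, 7) = 91: x ≡ 79 (mod 91).
  Combine with x ≡ 10 (mod 16); new modulus lcm = 1456.
    Write x = 79 + 91·t and substitute into x ≡ 10 (mod 16): 91·t ≡ 10 − 79 = -69 (mod 16).
    Reduce coefficients mod 16: 11·t ≡ 11 (mod 16).
    The inverse of 11 mod 16 is 3 (since 11·3 = 33 = 2·16 + 1), so t ≡ 3·11 = 33 ≡ 1 (mod 16).
    Then x = 79 + 91·1 = 170, valid modulo lcm(91, 16) = 1456: x ≡ 170 (mod 1456).
  Combine with x ≡ 2 (mod 3); new modulus lcm = 4368.
    Write x = 170 + 1456·t and substitute into x ≡ 2 (mod 3): 1456·t ≡ 2 − 170 = -168 (mod 3).
    Reduce coefficients mod 3: 1·t ≡ 0 (mod 3).
    So t ≡ 0 (mod 3).
    Then x = 170 + 1456·0 = 170, valid modulo lcm(1456, 3) = 4368: x ≡ 170 (mod 4368).
Verify against each original: 170 mod 13 = 1, 170 mod 7 = 2, 170 mod 16 = 10, 170 mod 3 = 2.

x ≡ 170 (mod 4368).


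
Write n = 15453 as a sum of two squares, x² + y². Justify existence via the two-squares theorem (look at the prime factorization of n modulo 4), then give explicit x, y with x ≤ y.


Step 1: Factor n = 15453 = 3^2 · 17 · 101.
Step 2: Check the mod-4 condition on each prime factor: 3 ≡ 3 (mod 4), exponent 2 (must be even); 17 ≡ 1 (mod 4), exponent 1; 101 ≡ 1 (mod 4), exponent 1.
All primes ≡ 3 (mod 4) appear to even exponent (or don't appear), so by the two-squares theorem n IS expressible as a sum of two squares.
Step 3: Build a representation. Group n = k² · m with k = 3 and m = 17 · 101 = 1717 (a product of primes ≡ 1 (mod 4)); a representation of m scales to one of n via (k·x)² + (k·y)² = k²(x² + y²). Each prime p ≡ 1 (mod 4) is itself a sum of two squares; find a² by testing p − a² for a perfect square:
  17: 17 − 1² = 16 = 4² ⇒ 17 = 1² + 4².
  101: 101 − 1² = 100 = 10² ⇒ 101 = 1² + 10².
  Combine using the Brahmagupta–Fibonacci identity (a² + b²)(c² + d²) = (ac − bd)² + (ad + bc)² = (ac + bd)² + (ad − bc)²:
  17 · 101 = 1717: from (1² + 4²)(1² + 10²), take (1·1 − 4·10, 1·10 + 4·1) = (1 − 40, 10 + 4) = (-39, 14); dropping signs (only squares matter) gives (39, 14); check 39² + 14² = 1521 + 196 = 1717 ✓.
  Scale by k = 3: (3·39, 3·14) = (117, 42).
Step 4: Order so x ≤ y and verify: 42² + 117² = 1764 + 13689 = 15453 = n. ✓

n = 15453 = 42² + 117² (one valid representation with x ≤ y).


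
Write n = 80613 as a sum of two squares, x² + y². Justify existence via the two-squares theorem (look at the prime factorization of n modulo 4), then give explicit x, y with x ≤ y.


Step 1: Factor n = 80613 = 3^2 · 13^2 · 53.
Step 2: Check the mod-4 condition on each prime factor: 3 ≡ 3 (mod 4), exponent 2 (must be even); 13 ≡ 1 (mod 4), exponent 2; 53 ≡ 1 (mod 4), exponent 1.
All primes ≡ 3 (mod 4) appear to even exponent (or don't appear), so by the two-squares theorem n IS expressible as a sum of two squares.
Step 3: Build a representation. Group n = k² · m with k = 3 and m = 13 · 13 · 53 = 8957 (a product of primes ≡ 1 (mod 4)); a representation of m scales to one of n via (k·x)² + (k·y)² = k²(x² + y²). Each prime p ≡ 1 (mod 4) is itself a sum of two squares; find a² by testing p − a² for a perfect square:
  13: 13 − 1² = 12, 13 − 2² = 9 = 3² ⇒ 13 = 2² + 3².
  53: 53 − 1² = 52, 53 − 2² = 49 = 7² ⇒ 53 = 2² + 7².
  Combine using the Brahmagupta–Fibonacci identity (a² + b²)(c² + d²) = (ac − bd)² + (ad + bc)² = (ac + bd)² + (ad − bc)²:
  13 · 13 = 169: from (2² + 3²)(2² + 3²), take (2·2 − 3·3, 2·3 + 3·2) = (4 − 9, 6 + 6) = (-5, 12); dropping signs (only squares matter) gives (5, 12); check 5² + 12² = 25 + 144 = 169 ✓.
  169 · 53 = 8957: from (5² + 12²)(2² + 7²), take (5·2 − 12·7, 5·7 + 12·2) = (10 − 84, 35 + 24) = (-74, 59); dropping signs (only squares matter) gives (74, 59); check 74² + 59² = 5476 + 3481 = 8957 ✓.
  Scale by k = 3: (3·74, 3·59) = (222, 177).
Step 4: Order so x ≤ y and verify: 177² + 222² = 31329 + 49284 = 80613 = n. ✓

n = 80613 = 177² + 222² (one valid representation with x ≤ y).


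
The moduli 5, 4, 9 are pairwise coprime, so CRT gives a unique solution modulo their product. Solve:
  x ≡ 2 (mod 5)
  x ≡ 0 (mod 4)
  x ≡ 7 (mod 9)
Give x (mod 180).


Moduli 5, 4, 9 are pairwise coprime; by CRT there is a unique solution modulo M = 5 · 4 · 9 = 180.
Solve pairwise, accumulating the modulus:
  Start with x ≡ 2 (mod 5).
  Combine with x ≡ 0 (mod 4): since gcd(5, 4) = 1, we get a unique residue mod 20.
    Write x = 2 + 5·t and substitute into x ≡ 0 (mod 4): 5·t ≡ 0 − 2 = -2 (mod 4).
    Reduce coefficients mod 4: 1·t ≡ 2 (mod 4).
    So t ≡ 2 (mod 4).
    Then x = 2 + 5·2 = 12, valid modulo lcm(5, 4) = 20: x ≡ 12 (mod 20).
  Combine with x ≡ 7 (mod 9): since gcd(20, 9) = 1, we get a unique residue mod 180.
    Write x = 12 + 20·t and substitute into x ≡ 7 (mod 9): 20·t ≡ 7 − 12 = -5 (mod 9).
    Reduce coefficients mod 9: 2·t ≡ 4 (mod 9).
    The inverse of 2 mod 9 is 5 (since 2·5 = 10 = 1·9 + 1), so t ≡ 5·4 = 20 ≡ 2 (mod 9).
    Then x = 12 + 20·2 = 52, valid modulo lcm(20, 9) = 180: x ≡ 52 (mod 180).
Verify: 52 mod 5 = 2 ✓, 52 mod 4 = 0 ✓, 52 mod 9 = 7 ✓.

x ≡ 52 (mod 180).


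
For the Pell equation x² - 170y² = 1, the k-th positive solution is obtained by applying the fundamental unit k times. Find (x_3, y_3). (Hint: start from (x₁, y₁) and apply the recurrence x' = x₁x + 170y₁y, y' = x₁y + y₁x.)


Step 1: Find the fundamental solution (x₁, y₁) of x² - 170y² = 1.
  Expand √170 as a continued fraction. a₀ = ⌊√170⌋ = 13; iterate m_{k+1} = d_k·a_k − m_k, d_{k+1} = (170 − m_{k+1}²)/d_k, a_{k+1} = ⌊(a₀ + m_{k+1})/d_{k+1}⌋ (starting m₀ = 0, d₀ = 1), with convergents p_k = a_k·p_{k-1} + p_{k-2}, q_k = a_k·q_{k-1} + q_{k-2} (p₋₁ = 1, q₋₁ = 0):
  k = 0: a₀ = 13; p₀/q₀ = 13/1; p₀² − 170·q₀² = 169 − 170 = -1.
  k = 1: m = 13, d = 1, a = ⌊(13 + 13)/1⌋ = 26; p/q = (26·13 + 1)/(26·1 + 0) = 339/26; p² − 170·q² = 114921 − 114920 = 1.
  The first convergent with p² − 170·q² = 1 gives the fundamental solution (x₁, y₁) = (339, 26).
Step 2: Apply the recurrence (x_{n+1}, y_{n+1}) = (x₁x_n + 170y₁y_n, x₁y_n + y₁x_n) repeatedly.
  From (x_1, y_1) = (339, 26): x_2 = 339·339 + 170·26·26 = 229841; y_2 = 339·26 + 26·339 = 17628.
  From (x_2, y_2) = (229841, 17628): x_3 = 339·229841 + 170·26·17628 = 155831859; y_3 = 339·17628 + 26·229841 = 11951758.
Step 3: Verify x_3² - 170·y_3² = 24283568279395881 - 24283568279395880 = 1 (should be 1). ✓

(x_1, y_1) = (339, 26); (x_3, y_3) = (155831859, 11951758).


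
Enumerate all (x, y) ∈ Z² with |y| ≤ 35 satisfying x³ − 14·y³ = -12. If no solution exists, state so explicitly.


The equation is x³ - 14y³ = -12. For fixed y, x³ = 14·y³ − 12, so a solution requires the RHS to be a perfect cube.
Strategy: iterate y from -35 to 35, compute RHS = 14·y³ − 12, and check whether it is a (positive or negative) perfect cube.
Check small values of y:
  y = 0: RHS = -12 is not a perfect cube.
  y = 1: RHS = 2 is not a perfect cube.
  y = -1: RHS = -26 is not a perfect cube.
  y = 2: RHS = 100 is not a perfect cube.
  y = -2: RHS = -124 is not a perfect cube.
  y = 3: RHS = 366 is not a perfect cube.
  y = -3: RHS = -390 is not a perfect cube.
Continuing the search up to |y| = 35 finds no solutions either.
No (x, y) in the scanned range satisfies the equation.

No integer solutions with |y| ≤ 35.


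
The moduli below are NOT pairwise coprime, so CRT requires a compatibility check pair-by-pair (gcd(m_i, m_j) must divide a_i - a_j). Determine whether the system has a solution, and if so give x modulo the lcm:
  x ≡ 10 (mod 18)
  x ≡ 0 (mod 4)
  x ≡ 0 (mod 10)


Moduli 18, 4, 10 are not pairwise coprime, so CRT works modulo lcm(m_i) when all pairwise compatibility conditions hold.
Pairwise compatibility: gcd(m_i, m_j) must divide a_i - a_j for every pair.
Merge one congruence at a time:
  Start: x ≡ 10 (mod 18).
  Combine with x ≡ 0 (mod 4): gcd(18, 4) = 2; 0 - 10 = -10, which IS divisible by 2, so compatible.
    Write x = 10 + 18·t and substitute into x ≡ 0 (mod 4): 18·t ≡ 0 − 10 = -10 (mod 4).
    Divide the congruence (and modulus) by g = 2: 9·t ≡ -5 (mod 2).
    Reduce coefficients mod 2: 1·t ≡ 1 (mod 2).
    So t ≡ 1 (mod 2).
    Then x = 10 + 18·1 = 28, valid modulo lcm(18, 4) = 36: x ≡ 28 (mod 36).
  Combine with x ≡ 0 (mod 10): gcd(36, 10) = 2; 0 - 28 = -28, which IS divisible by 2, so compatible.
    Write x = 28 + 36·t and substitute into x ≡ 0 (mod 10): 36·t ≡ 0 − 28 = -28 (mod 10).
    Divide the congruence (and modulus) by g = 2: 18·t ≡ -14 (mod 5).
    Reduce coefficients mod 5: 3·t ≡ 1 (mod 5).
    The inverse of 3 mod 5 is 2 (since 3·2 = 6 = 1·5 + 1), so t ≡ 2·1 = 2 ≡ 2 (mod 5).
    Then x = 28 + 36·2 = 100, valid modulo lcm(36, 10) = 180: x ≡ 100 (mod 180).
Verify: 100 mod 18 = 10, 100 mod 4 = 0, 100 mod 10 = 0.

x ≡ 100 (mod 180).


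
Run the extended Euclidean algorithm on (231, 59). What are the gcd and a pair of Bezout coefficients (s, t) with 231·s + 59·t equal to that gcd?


Euclidean algorithm on (231, 59) — divide until remainder is 0:
  231 = 3 · 59 + 54
  59 = 1 · 54 + 5
  54 = 10 · 5 + 4
  5 = 1 · 4 + 1
  4 = 4 · 1 + 0
gcd(231, 59) = 1.
Track Bezout coefficients alongside the remainders: start with r₀ = 231 = a·1 + b·0 (s = 1, t = 0) and r₁ = 59 = a·0 + b·1 (s = 0, t = 1); each new remainder r_{k+1} = r_{k-1} − q_k·r_k inherits s_{k+1} = s_{k-1} − q_k·s_k, t_{k+1} = t_{k-1} − q_k·t_k, so r_k = a·s_k + b·t_k at every step:
  q = 3: r = 54, s = 1 − 3·0 = 1, t = 0 − 3·1 = -3  (check: 231·1 + 59·(-3) = 54)
  q = 1: r = 5, s = 0 − 1·1 = -1, t = 1 − 1·(-3) = 4  (check: 231·(-1) + 59·4 = 5)
  q = 10: r = 4, s = 1 − 10·(-1) = 11, t = -3 − 10·4 = -43  (check: 231·11 + 59·(-43) = 4)
  q = 1: r = 1, s = -1 − 1·11 = -12, t = 4 − 1·(-43) = 47  (check: 231·(-12) + 59·47 = 1)
The row with r = 1 (the gcd) gives the Bezout coefficients s = -12, t = 47.
Result: 231 · (-12) + 59 · (47) = 1.

gcd(231, 59) = 1; s = -12, t = 47 (check: 231·(-12) + 59·47 = 1).


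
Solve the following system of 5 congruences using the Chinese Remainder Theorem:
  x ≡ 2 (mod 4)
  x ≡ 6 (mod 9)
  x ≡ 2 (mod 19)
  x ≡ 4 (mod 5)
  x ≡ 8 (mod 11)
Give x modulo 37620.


Product of moduli M = 4 · 9 · 19 · 5 · 11 = 37620.
Merge one congruence at a time:
  Start: x ≡ 2 (mod 4).
  Combine with x ≡ 6 (mod 9); new modulus lcm = 36.
    Write x = 2 + 4·t and substitute into x ≡ 6 (mod 9): 4·t ≡ 6 − 2 = 4 (mod 9).
    The inverse of 4 mod 9 is 7 (since 4·7 = 28 = 3·9 + 1), so t ≡ 7·4 = 28 ≡ 1 (mod 9).
    Then x = 2 + 4·1 = 6, valid modulo lcm(4, 9) = 36: x ≡ 6 (mod 36).
  Combine with x ≡ 2 (mod 19); new modulus lcm = 684.
    Write x = 6 + 36·t and substitute into x ≡ 2 (mod 19): 36·t ≡ 2 − 6 = -4 (mod 19).
    Reduce coefficients mod 19: 17·t ≡ 15 (mod 19).
    The inverse of 17 mod 19 is 9 (since 17·9 = 153 = 8·19 + 1), so t ≡ 9·15 = 135 ≡ 2 (mod 19).
    Then x = 6 + 36·2 = 78, valid modulo lcm(36, 19) = 684: x ≡ 78 (mod 684).
  Combine with x ≡ 4 (mod 5); new modulus lcm = 3420.
    Write x = 78 + 684·t and substitute into x ≡ 4 (mod 5): 684·t ≡ 4 − 78 = -74 (mod 5).
    Reduce coefficients mod 5: 4·t ≡ 1 (mod 5).
    The inverse of 4 mod 5 is 4 (since 4·4 = 16 = 3·5 + 1), so t ≡ 4·1 = 4 ≡ 4 (mod 5).
    Then x = 78 + 684·4 = 2814, valid modulo lcm(684, 5) = 3420: x ≡ 2814 (mod 3420).
  Combine with x ≡ 8 (mod 11); new modulus lcm = 37620.
    Write x = 2814 + 3420·t and substitute into x ≡ 8 (mod 11): 3420·t ≡ 8 − 2814 = -2806 (mod 11).
    Reduce coefficients mod 11: 10·t ≡ 10 (mod 11).
    The inverse of 10 mod 11 is 10 (since 10·10 = 100 = 9·11 + 1), so t ≡ 10·10 = 100 ≡ 1 (mod 11).
    Then x = 2814 + 3420·1 = 6234, valid modulo lcm(3420, 11) = 37620: x ≡ 6234 (mod 37620).
Verify against each original: 6234 mod 4 = 2, 6234 mod 9 = 6, 6234 mod 19 = 2, 6234 mod 5 = 4, 6234 mod 11 = 8.

x ≡ 6234 (mod 37620).


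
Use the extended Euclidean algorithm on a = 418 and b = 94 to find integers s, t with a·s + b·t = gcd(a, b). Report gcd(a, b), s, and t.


Euclidean algorithm on (418, 94) — divide until remainder is 0:
  418 = 4 · 94 + 42
  94 = 2 · 42 + 10
  42 = 4 · 10 + 2
  10 = 5 · 2 + 0
gcd(418, 94) = 2.
Track Bezout coefficients alongside the remainders: start with r₀ = 418 = a·1 + b·0 (s = 1, t = 0) and r₁ = 94 = a·0 + b·1 (s = 0, t = 1); each new remainder r_{k+1} = r_{k-1} − q_k·r_k inherits s_{k+1} = s_{k-1} − q_k·s_k, t_{k+1} = t_{k-1} − q_k·t_k, so r_k = a·s_k + b·t_k at every step:
  q = 4: r = 42, s = 1 − 4·0 = 1, t = 0 − 4·1 = -4  (check: 418·1 + 94·(-4) = 42)
  q = 2: r = 10, s = 0 − 2·1 = -2, t = 1 − 2·(-4) = 9  (check: 418·(-2) + 94·9 = 10)
  q = 4: r = 2, s = 1 − 4·(-2) = 9, t = -4 − 4·9 = -40  (check: 418·9 + 94·(-40) = 2)
The row with r = 2 (the gcd) gives the Bezout coefficients s = 9, t = -40.
Result: 418 · (9) + 94 · (-40) = 2.

gcd(418, 94) = 2; s = 9, t = -40 (check: 418·9 + 94·(-40) = 2).


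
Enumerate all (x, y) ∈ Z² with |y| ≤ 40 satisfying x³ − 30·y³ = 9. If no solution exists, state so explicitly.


The equation is x³ - 30y³ = 9. For fixed y, x³ = 30·y³ + 9, so a solution requires the RHS to be a perfect cube.
Strategy: iterate y from -40 to 40, compute RHS = 30·y³ + 9, and check whether it is a (positive or negative) perfect cube.
Check small values of y:
  y = 0: RHS = 9 is not a perfect cube.
  y = 1: RHS = 39 is not a perfect cube.
  y = -1: RHS = -21 is not a perfect cube.
  y = 2: RHS = 249 is not a perfect cube.
  y = -2: RHS = -231 is not a perfect cube.
  y = 3: RHS = 819 is not a perfect cube.
  y = -3: RHS = -801 is not a perfect cube.
Continuing the search up to |y| = 40 finds no solutions either.
No (x, y) in the scanned range satisfies the equation.

No integer solutions with |y| ≤ 40.


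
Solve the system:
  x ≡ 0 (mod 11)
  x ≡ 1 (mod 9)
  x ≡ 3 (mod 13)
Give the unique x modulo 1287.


Moduli 11, 9, 13 are pairwise coprime; by CRT there is a unique solution modulo M = 11 · 9 · 13 = 1287.
Solve pairwise, accumulating the modulus:
  Start with x ≡ 0 (mod 11).
  Combine with x ≡ 1 (mod 9): since gcd(11, 9) = 1, we get a unique residue mod 99.
    Write x = 0 + 11·t and substitute into x ≡ 1 (mod 9): 11·t ≡ 1 − 0 = 1 (mod 9).
    Reduce coefficients mod 9: 2·t ≡ 1 (mod 9).
    The inverse of 2 mod 9 is 5 (since 2·5 = 10 = 1·9 + 1), so t ≡ 5·1 = 5 ≡ 5 (mod 9).
    Then x = 0 + 11·5 = 55, valid modulo lcm(11, 9) = 99: x ≡ 55 (mod 99).
  Combine with x ≡ 3 (mod 13): since gcd(99, 13) = 1, we get a unique residue mod 1287.
    Write x = 55 + 99·t and substitute into x ≡ 3 (mod 13): 99·t ≡ 3 − 55 = -52 (mod 13).
    Reduce coefficients mod 13: 8·t ≡ 0 (mod 13).
    The inverse of 8 mod 13 is 5 (since 8·5 = 40 = 3·13 + 1), so t ≡ 5·0 = 0 ≡ 0 (mod 13).
    Then x = 55 + 99·0 = 55, valid modulo lcm(99, 13) = 1287: x ≡ 55 (mod 1287).
Verify: 55 mod 11 = 0 ✓, 55 mod 9 = 1 ✓, 55 mod 13 = 3 ✓.

x ≡ 55 (mod 1287).


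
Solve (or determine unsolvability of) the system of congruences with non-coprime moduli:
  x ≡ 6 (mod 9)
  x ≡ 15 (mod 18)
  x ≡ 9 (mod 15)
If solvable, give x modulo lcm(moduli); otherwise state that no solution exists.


Moduli 9, 18, 15 are not pairwise coprime, so CRT works modulo lcm(m_i) when all pairwise compatibility conditions hold.
Pairwise compatibility: gcd(m_i, m_j) must divide a_i - a_j for every pair.
Merge one congruence at a time:
  Start: x ≡ 6 (mod 9).
  Combine with x ≡ 15 (mod 18): gcd(9, 18) = 9; 15 - 6 = 9, which IS divisible by 9, so compatible.
    Write x = 6 + 9·t and substitute into x ≡ 15 (mod 18): 9·t ≡ 15 − 6 = 9 (mod 18).
    Divide the congruence (and modulus) by g = 9: 1·t ≡ 1 (mod 2).
    So t ≡ 1 (mod 2).
    Then x = 6 + 9·1 = 15, valid modulo lcm(9, 18) = 18: x ≡ 15 (mod 18).
  Combine with x ≡ 9 (mod 15): gcd(18, 15) = 3; 9 - 15 = -6, which IS divisible by 3, so compatible.
    Write x = 15 + 18·t and substitute into x ≡ 9 (mod 15): 18·t ≡ 9 − 15 = -6 (mod 15).
    Divide the congruence (and modulus) by g = 3: 6·t ≡ -2 (mod 5).
    Reduce coefficients mod 5: 1·t ≡ 3 (mod 5).
    So t ≡ 3 (mod 5).
    Then x = 15 + 18·3 = 69, valid modulo lcm(18, 15) = 90: x ≡ 69 (mod 90).
Verify: 69 mod 9 = 6, 69 mod 18 = 15, 69 mod 15 = 9.

x ≡ 69 (mod 90).


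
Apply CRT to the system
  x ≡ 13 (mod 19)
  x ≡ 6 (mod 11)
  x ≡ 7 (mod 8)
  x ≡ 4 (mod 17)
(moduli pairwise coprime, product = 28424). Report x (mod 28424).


Product of moduli M = 19 · 11 · 8 · 17 = 28424.
Merge one congruence at a time:
  Start: x ≡ 13 (mod 19).
  Combine with x ≡ 6 (mod 11); new modulus lcm = 209.
    Write x = 13 + 19·t and substitute into x ≡ 6 (mod 11): 19·t ≡ 6 − 13 = -7 (mod 11).
    Reduce coefficients mod 11: 8·t ≡ 4 (mod 11).
    The inverse of 8 mod 11 is 7 (since 8·7 = 56 = 5·11 + 1), so t ≡ 7·4 = 28 ≡ 6 (mod 11).
    Then x = 13 + 19·6 = 127, valid modulo lcm(19, 11) = 209: x ≡ 127 (mod 209).
  Combine with x ≡ 7 (mod 8); new modulus lcm = 1672.
    Write x = 127 + 209·t and substitute into x ≡ 7 (mod 8): 209·t ≡ 7 − 127 = -120 (mod 8).
    Reduce coefficients mod 8: 1·t ≡ 0 (mod 8).
    So t ≡ 0 (mod 8).
    Then x = 127 + 209·0 = 127, valid modulo lcm(209, 8) = 1672: x ≡ 127 (mod 1672).
  Combine with x ≡ 4 (mod 17); new modulus lcm = 28424.
    Write x = 127 + 1672·t and substitute into x ≡ 4 (mod 17): 1672·t ≡ 4 − 127 = -123 (mod 17).
    Reduce coefficients mod 17: 6·t ≡ 13 (mod 17).
    The inverse of 6 mod 17 is 3 (since 6·3 = 18 = 1·17 + 1), so t ≡ 3·13 = 39 ≡ 5 (mod 17).
    Then x = 127 + 1672·5 = 8487, valid modulo lcm(1672, 17) = 28424: x ≡ 8487 (mod 28424).
Verify against each original: 8487 mod 19 = 13, 8487 mod 11 = 6, 8487 mod 8 = 7, 8487 mod 17 = 4.

x ≡ 8487 (mod 28424).


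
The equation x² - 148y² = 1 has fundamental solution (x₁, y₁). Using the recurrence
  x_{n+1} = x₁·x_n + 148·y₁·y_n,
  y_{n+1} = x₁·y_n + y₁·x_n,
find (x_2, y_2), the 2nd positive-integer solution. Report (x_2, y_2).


Step 1: Find the fundamental solution (x₁, y₁) of x² - 148y² = 1.
  Expand √148 as a continued fraction. a₀ = ⌊√148⌋ = 12; iterate m_{k+1} = d_k·a_k − m_k, d_{k+1} = (148 − m_{k+1}²)/d_k, a_{k+1} = ⌊(a₀ + m_{k+1})/d_{k+1}⌋ (starting m₀ = 0, d₀ = 1), with convergents p_k = a_k·p_{k-1} + p_{k-2}, q_k = a_k·q_{k-1} + q_{k-2} (p₋₁ = 1, q₋₁ = 0):
  k = 0: a₀ = 12; p₀/q₀ = 12/1; p₀² − 148·q₀² = 144 − 148 = -4.
  k = 1: m = 12, d = 4, a = ⌊(12 + 12)/4⌋ = 6; p/q = (6·12 + 1)/(6·1 + 0) = 73/6; p² − 148·q² = 5329 − 5328 = 1.
  The first convergent with p² − 148·q² = 1 gives the fundamental solution (x₁, y₁) = (73, 6).
Step 2: Apply the recurrence (x_{n+1}, y_{n+1}) = (x₁x_n + 148y₁y_n, x₁y_n + y₁x_n) repeatedly.
  From (x_1, y_1) = (73, 6): x_2 = 73·73 + 148·6·6 = 10657; y_2 = 73·6 + 6·73 = 876.
Step 3: Verify x_2² - 148·y_2² = 113571649 - 113571648 = 1 (should be 1). ✓

(x_1, y_1) = (73, 6); (x_2, y_2) = (10657, 876).


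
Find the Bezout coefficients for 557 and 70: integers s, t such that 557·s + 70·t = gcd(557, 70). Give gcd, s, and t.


Euclidean algorithm on (557, 70) — divide until remainder is 0:
  557 = 7 · 70 + 67
  70 = 1 · 67 + 3
  67 = 22 · 3 + 1
  3 = 3 · 1 + 0
gcd(557, 70) = 1.
Track Bezout coefficients alongside the remainders: start with r₀ = 557 = a·1 + b·0 (s = 1, t = 0) and r₁ = 70 = a·0 + b·1 (s = 0, t = 1); each new remainder r_{k+1} = r_{k-1} − q_k·r_k inherits s_{k+1} = s_{k-1} − q_k·s_k, t_{k+1} = t_{k-1} − q_k·t_k, so r_k = a·s_k + b·t_k at every step:
  q = 7: r = 67, s = 1 − 7·0 = 1, t = 0 − 7·1 = -7  (check: 557·1 + 70·(-7) = 67)
  q = 1: r = 3, s = 0 − 1·1 = -1, t = 1 − 1·(-7) = 8  (check: 557·(-1) + 70·8 = 3)
  q = 22: r = 1, s = 1 − 22·(-1) = 23, t = -7 − 22·8 = -183  (check: 557·23 + 70·(-183) = 1)
The row with r = 1 (the gcd) gives the Bezout coefficients s = 23, t = -183.
Result: 557 · (23) + 70 · (-183) = 1.

gcd(557, 70) = 1; s = 23, t = -183 (check: 557·23 + 70·(-183) = 1).


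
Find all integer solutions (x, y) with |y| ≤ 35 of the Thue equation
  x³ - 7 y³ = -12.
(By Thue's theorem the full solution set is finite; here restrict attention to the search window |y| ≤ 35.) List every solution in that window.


The equation is x³ - 7y³ = -12. For fixed y, x³ = 7·y³ − 12, so a solution requires the RHS to be a perfect cube.
Strategy: iterate y from -35 to 35, compute RHS = 7·y³ − 12, and check whether it is a (positive or negative) perfect cube.
Check small values of y:
  y = 0: RHS = -12 is not a perfect cube.
  y = 1: RHS = -5 is not a perfect cube.
  y = -1: RHS = -19 is not a perfect cube.
  y = 2: RHS = 44 is not a perfect cube.
  y = -2: RHS = -68 is not a perfect cube.
  y = 3: RHS = 177 is not a perfect cube.
  y = -3: RHS = -201 is not a perfect cube.
Continuing the search up to |y| = 35 finds no solutions either.
No (x, y) in the scanned range satisfies the equation.

No integer solutions with |y| ≤ 35.


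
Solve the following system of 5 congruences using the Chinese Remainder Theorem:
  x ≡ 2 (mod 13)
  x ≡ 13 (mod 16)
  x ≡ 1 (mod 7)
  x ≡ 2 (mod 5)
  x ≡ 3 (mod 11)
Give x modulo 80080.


Product of moduli M = 13 · 16 · 7 · 5 · 11 = 80080.
Merge one congruence at a time:
  Start: x ≡ 2 (mod 13).
  Combine with x ≡ 13 (mod 16); new modulus lcm = 208.
    Write x = 2 + 13·t and substitute into x ≡ 13 (mod 16): 13·t ≡ 13 − 2 = 11 (mod 16).
    The inverse of 13 mod 16 is 5 (since 13·5 = 65 = 4·16 + 1), so t ≡ 5·11 = 55 ≡ 7 (mod 16).
    Then x = 2 + 13·7 = 93, valid modulo lcm(13, 16) = 208: x ≡ 93 (mod 208).
  Combine with x ≡ 1 (mod 7); new modulus lcm = 1456.
    Write x = 93 + 208·t and substitute into x ≡ 1 (mod 7): 208·t ≡ 1 − 93 = -92 (mod 7).
    Reduce coefficients mod 7: 5·t ≡ 6 (mod 7).
    The inverse of 5 mod 7 is 3 (since 5·3 = 15 = 2·7 + 1), so t ≡ 3·6 = 18 ≡ 4 (mod 7).
    Then x = 93 + 208·4 = 925, valid modulo lcm(208, 7) = 1456: x ≡ 925 (mod 1456).
  Combine with x ≡ 2 (mod 5); new modulus lcm = 7280.
    Write x = 925 + 1456·t and substitute into x ≡ 2 (mod 5): 1456·t ≡ 2 − 925 = -923 (mod 5).
    Reduce coefficients mod 5: 1·t ≡ 2 (mod 5).
    So t ≡ 2 (mod 5).
    Then x = 925 + 1456·2 = 3837, valid modulo lcm(1456, 5) = 7280: x ≡ 3837 (mod 7280).
  Combine with x ≡ 3 (mod 11); new modulus lcm = 80080.
    Write x = 3837 + 7280·t and substitute into x ≡ 3 (mod 11): 7280·t ≡ 3 − 3837 = -3834 (mod 11).
    Reduce coefficients mod 11: 9·t ≡ 5 (mod 11).
    The inverse of 9 mod 11 is 5 (since 9·5 = 45 = 4·11 + 1), so t ≡ 5·5 = 25 ≡ 3 (mod 11).
    Then x = 3837 + 7280·3 = 25677, valid modulo lcm(7280, 11) = 80080: x ≡ 25677 (mod 80080).
Verify against each original: 25677 mod 13 = 2, 25677 mod 16 = 13, 25677 mod 7 = 1, 25677 mod 5 = 2, 25677 mod 11 = 3.

x ≡ 25677 (mod 80080).


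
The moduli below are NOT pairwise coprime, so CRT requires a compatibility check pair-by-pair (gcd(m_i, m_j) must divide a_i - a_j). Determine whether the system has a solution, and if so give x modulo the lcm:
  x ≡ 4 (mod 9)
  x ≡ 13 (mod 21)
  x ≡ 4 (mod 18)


Moduli 9, 21, 18 are not pairwise coprime, so CRT works modulo lcm(m_i) when all pairwise compatibility conditions hold.
Pairwise compatibility: gcd(m_i, m_j) must divide a_i - a_j for every pair.
Merge one congruence at a time:
  Start: x ≡ 4 (mod 9).
  Combine with x ≡ 13 (mod 21): gcd(9, 21) = 3; 13 - 4 = 9, which IS divisible by 3, so compatible.
    Write x = 4 + 9·t and substitute into x ≡ 13 (mod 21): 9·t ≡ 13 − 4 = 9 (mod 21).
    Divide the congruence (and modulus) by g = 3: 3·t ≡ 3 (mod 7).
    The inverse of 3 mod 7 is 5 (since 3·5 = 15 = 2·7 + 1), so t ≡ 5·3 = 15 ≡ 1 (mod 7).
    Then x = 4 + 9·1 = 13, valid modulo lcm(9, 21) = 63: x ≡ 13 (mod 63).
  Combine with x ≡ 4 (mod 18): gcd(63, 18) = 9; 4 - 13 = -9, which IS divisible by 9, so compatible.
    Write x = 13 + 63·t and substitute into x ≡ 4 (mod 18): 63·t ≡ 4 − 13 = -9 (mod 18).
    Divide the congruence (and modulus) by g = 9: 7·t ≡ -1 (mod 2).
    Reduce coefficients mod 2: 1·t ≡ 1 (mod 2).
    So t ≡ 1 (mod 2).
    Then x = 13 + 63·1 = 76, valid modulo lcm(63, 18) = 126: x ≡ 76 (mod 126).
Verify: 76 mod 9 = 4, 76 mod 21 = 13, 76 mod 18 = 4.

x ≡ 76 (mod 126).


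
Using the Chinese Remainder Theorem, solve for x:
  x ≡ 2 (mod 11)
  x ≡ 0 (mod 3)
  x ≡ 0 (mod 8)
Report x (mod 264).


Moduli 11, 3, 8 are pairwise coprime; by CRT there is a unique solution modulo M = 11 · 3 · 8 = 264.
Solve pairwise, accumulating the modulus:
  Start with x ≡ 2 (mod 11).
  Combine with x ≡ 0 (mod 3): since gcd(11, 3) = 1, we get a unique residue mod 33.
    Write x = 2 + 11·t and substitute into x ≡ 0 (mod 3): 11·t ≡ 0 − 2 = -2 (mod 3).
    Reduce coefficients mod 3: 2·t ≡ 1 (mod 3).
    The inverse of 2 mod 3 is 2 (since 2·2 = 4 = 1·3 + 1), so t ≡ 2·1 = 2 ≡ 2 (mod 3).
    Then x = 2 + 11·2 = 24, valid modulo lcm(11, 3) = 33: x ≡ 24 (mod 33).
  Combine with x ≡ 0 (mod 8): since gcd(33, 8) = 1, we get a unique residue mod 264.
    Write x = 24 + 33·t and substitute into x ≡ 0 (mod 8): 33·t ≡ 0 − 24 = -24 (mod 8).
    Reduce coefficients mod 8: 1·t ≡ 0 (mod 8).
    So t ≡ 0 (mod 8).
    Then x = 24 + 33·0 = 24, valid modulo lcm(33, 8) = 264: x ≡ 24 (mod 264).
Verify: 24 mod 11 = 2 ✓, 24 mod 3 = 0 ✓, 24 mod 8 = 0 ✓.

x ≡ 24 (mod 264).


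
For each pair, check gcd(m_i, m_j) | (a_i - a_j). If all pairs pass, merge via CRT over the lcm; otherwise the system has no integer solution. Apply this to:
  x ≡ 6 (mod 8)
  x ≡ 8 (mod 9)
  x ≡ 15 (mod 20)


Moduli 8, 9, 20 are not pairwise coprime, so CRT works modulo lcm(m_i) when all pairwise compatibility conditions hold.
Pairwise compatibility: gcd(m_i, m_j) must divide a_i - a_j for every pair.
Merge one congruence at a time:
  Start: x ≡ 6 (mod 8).
  Combine with x ≡ 8 (mod 9): gcd(8, 9) = 1; 8 - 6 = 2, which IS divisible by 1, so compatible.
    Write x = 6 + 8·t and substitute into x ≡ 8 (mod 9): 8·t ≡ 8 − 6 = 2 (mod 9).
    The inverse of 8 mod 9 is 8 (since 8·8 = 64 = 7·9 + 1), so t ≡ 8·2 = 16 ≡ 7 (mod 9).
    Then x = 6 + 8·7 = 62, valid modulo lcm(8, 9) = 72: x ≡ 62 (mod 72).
  Combine with x ≡ 15 (mod 20): gcd(72, 20) = 4, and 15 - 62 = -47 is NOT divisible by 4.
    ⇒ system is inconsistent (no integer solution).

No solution (the system is inconsistent).


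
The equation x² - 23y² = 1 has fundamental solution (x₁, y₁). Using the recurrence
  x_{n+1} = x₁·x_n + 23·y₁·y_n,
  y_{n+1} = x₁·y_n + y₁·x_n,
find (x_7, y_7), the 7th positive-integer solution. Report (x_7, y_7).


Step 1: Find the fundamental solution (x₁, y₁) of x² - 23y² = 1.
  Expand √23 as a continued fraction. a₀ = ⌊√23⌋ = 4; iterate m_{k+1} = d_k·a_k − m_k, d_{k+1} = (23 − m_{k+1}²)/d_k, a_{k+1} = ⌊(a₀ + m_{k+1})/d_{k+1}⌋ (starting m₀ = 0, d₀ = 1), with convergents p_k = a_k·p_{k-1} + p_{k-2}, q_k = a_k·q_{k-1} + q_{k-2} (p₋₁ = 1, q₋₁ = 0):
  k = 0: a₀ = 4; p₀/q₀ = 4/1; p₀² − 23·q₀² = 16 − 23 = -7.
  k = 1: m = 4, d = 7, a = ⌊(4 + 4)/7⌋ = 1; p/q = (1·4 + 1)/(1·1 + 0) = 5/1; p² − 23·q² = 25 − 23 = 2.
  k = 2: m = 3, d = 2, a = ⌊(4 + 3)/2⌋ = 3; p/q = (3·5 + 4)/(3·1 + 1) = 19/4; p² − 23·q² = 361 − 368 = -7.
  k = 3: m = 3, d = 7, a = ⌊(4 + 3)/7⌋ = 1; p/q = (1·19 + 5)/(1·4 + 1) = 24/5; p² − 23·q² = 576 − 575 = 1.
  The first convergent with p² − 23·q² = 1 gives the fundamental solution (x₁, y₁) = (24, 5).
Step 2: Apply the recurrence (x_{n+1}, y_{n+1}) = (x₁x_n + 23y₁y_n, x₁y_n + y₁x_n) repeatedly.
  From (x_1, y_1) = (24, 5): x_2 = 24·24 + 23·5·5 = 1151; y_2 = 24·5 + 5·24 = 240.
  From (x_2, y_2) = (1151, 240): x_3 = 24·1151 + 23·5·240 = 55224; y_3 = 24·240 + 5·1151 = 11515.
  From (x_3, y_3) = (55224, 11515): x_4 = 24·55224 + 23·5·11515 = 2649601; y_4 = 24·11515 + 5·55224 = 552480.
  From (x_4, y_4) = (2649601, 552480): x_5 = 24·2649601 + 23·5·552480 = 127125624; y_5 = 24·552480 + 5·2649601 = 26507525.
  From (x_5, y_5) = (127125624, 26507525): x_6 = 24·127125624 + 23·5·26507525 = 6099380351; y_6 = 24·26507525 + 5·127125624 = 1271808720.
  From (x_6, y_6) = (6099380351, 1271808720): x_7 = 24·6099380351 + 23·5·1271808720 = 292643131224; y_7 = 24·1271808720 + 5·6099380351 = 61020311035.
Step 3: Verify x_7² - 23·y_7² = 85640002252587283738176 - 85640002252587283738175 = 1 (should be 1). ✓

(x_1, y_1) = (24, 5); (x_7, y_7) = (292643131224, 61020311035).


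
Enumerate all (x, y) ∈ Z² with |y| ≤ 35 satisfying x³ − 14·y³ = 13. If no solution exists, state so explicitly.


The equation is x³ - 14y³ = 13. For fixed y, x³ = 14·y³ + 13, so a solution requires the RHS to be a perfect cube.
Strategy: iterate y from -35 to 35, compute RHS = 14·y³ + 13, and check whether it is a (positive or negative) perfect cube.
Check small values of y:
  y = 0: RHS = 13 is not a perfect cube.
  y = 1: RHS = 27 = (3)³ ⇒ x = 3 works.
  y = -1: RHS = -1 = (-1)³ ⇒ x = -1 works.
  y = 2: RHS = 125 = (5)³ ⇒ x = 5 works.
  y = -2: RHS = -99 is not a perfect cube.
  y = 3: RHS = 391 is not a perfect cube.
  y = -3: RHS = -365 is not a perfect cube.
Continuing the search up to |y| = 35 finds no further solutions beyond those listed.
Collected solutions: (-1, -1), (3, 1), (5, 2).

Solutions (with |y| ≤ 35): (-1, -1), (3, 1), (5, 2).


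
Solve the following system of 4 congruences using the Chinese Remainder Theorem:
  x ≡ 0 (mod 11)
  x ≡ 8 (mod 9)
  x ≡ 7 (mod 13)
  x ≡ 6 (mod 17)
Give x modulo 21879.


Product of moduli M = 11 · 9 · 13 · 17 = 21879.
Merge one congruence at a time:
  Start: x ≡ 0 (mod 11).
  Combine with x ≡ 8 (mod 9); new modulus lcm = 99.
    Write x = 0 + 11·t and substitute into x ≡ 8 (mod 9): 11·t ≡ 8 − 0 = 8 (mod 9).
    Reduce coefficients mod 9: 2·t ≡ 8 (mod 9).
    The inverse of 2 mod 9 is 5 (since 2·5 = 10 = 1·9 + 1), so t ≡ 5·8 = 40 ≡ 4 (mod 9).
    Then x = 0 + 11·4 = 44, valid modulo lcm(11, 9) = 99: x ≡ 44 (mod 99).
  Combine with x ≡ 7 (mod 13); new modulus lcm = 1287.
    Write x = 44 + 99·t and substitute into x ≡ 7 (mod 13): 99·t ≡ 7 − 44 = -37 (mod 13).
    Reduce coefficients mod 13: 8·t ≡ 2 (mod 13).
    The inverse of 8 mod 13 is 5 (since 8·5 = 40 = 3·13 + 1), so t ≡ 5·2 = 10 ≡ 10 (mod 13).
    Then x = 44 + 99·10 = 1034, valid modulo lcm(99, 13) = 1287: x ≡ 1034 (mod 1287).
  Combine with x ≡ 6 (mod 17); new modulus lcm = 21879.
    Write x = 1034 + 1287·t and substitute into x ≡ 6 (mod 17): 1287·t ≡ 6 − 1034 = -1028 (mod 17).
    Reduce coefficients mod 17: 12·t ≡ 9 (mod 17).
    The inverse of 12 mod 17 is 10 (since 12·10 = 120 = 7·17 + 1), so t ≡ 10·9 = 90 ≡ 5 (mod 17).
    Then x = 1034 + 1287·5 = 7469, valid modulo lcm(1287, 17) = 21879: x ≡ 7469 (mod 21879).
Verify against each original: 7469 mod 11 = 0, 7469 mod 9 = 8, 7469 mod 13 = 7, 7469 mod 17 = 6.

x ≡ 7469 (mod 21879).


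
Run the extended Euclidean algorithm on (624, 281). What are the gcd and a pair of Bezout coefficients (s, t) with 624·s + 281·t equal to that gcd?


Euclidean algorithm on (624, 281) — divide until remainder is 0:
  624 = 2 · 281 + 62
  281 = 4 · 62 + 33
  62 = 1 · 33 + 29
  33 = 1 · 29 + 4
  29 = 7 · 4 + 1
  4 = 4 · 1 + 0
gcd(624, 281) = 1.
Track Bezout coefficients alongside the remainders: start with r₀ = 624 = a·1 + b·0 (s = 1, t = 0) and r₁ = 281 = a·0 + b·1 (s = 0, t = 1); each new remainder r_{k+1} = r_{k-1} − q_k·r_k inherits s_{k+1} = s_{k-1} − q_k·s_k, t_{k+1} = t_{k-1} − q_k·t_k, so r_k = a·s_k + b·t_k at every step:
  q = 2: r = 62, s = 1 − 2·0 = 1, t = 0 − 2·1 = -2  (check: 624·1 + 281·(-2) = 62)
  q = 4: r = 33, s = 0 − 4·1 = -4, t = 1 − 4·(-2) = 9  (check: 624·(-4) + 281·9 = 33)
  q = 1: r = 29, s = 1 − 1·(-4) = 5, t = -2 − 1·9 = -11  (check: 624·5 + 281·(-11) = 29)
  q = 1: r = 4, s = -4 − 1·5 = -9, t = 9 − 1·(-11) = 20  (check: 624·(-9) + 281·20 = 4)
  q = 7: r = 1, s = 5 − 7·(-9) = 68, t = -11 − 7·20 = -151  (check: 624·68 + 281·(-151) = 1)
The row with r = 1 (the gcd) gives the Bezout coefficients s = 68, t = -151.
Result: 624 · (68) + 281 · (-151) = 1.

gcd(624, 281) = 1; s = 68, t = -151 (check: 624·68 + 281·(-151) = 1).


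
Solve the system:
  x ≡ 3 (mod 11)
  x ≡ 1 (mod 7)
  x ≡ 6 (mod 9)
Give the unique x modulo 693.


Moduli 11, 7, 9 are pairwise coprime; by CRT there is a unique solution modulo M = 11 · 7 · 9 = 693.
Solve pairwise, accumulating the modulus:
  Start with x ≡ 3 (mod 11).
  Combine with x ≡ 1 (mod 7): since gcd(11, 7) = 1, we get a unique residue mod 77.
    Write x = 3 + 11·t and substitute into x ≡ 1 (mod 7): 11·t ≡ 1 − 3 = -2 (mod 7).
    Reduce coefficients mod 7: 4·t ≡ 5 (mod 7).
    The inverse of 4 mod 7 is 2 (since 4·2 = 8 = 1·7 + 1), so t ≡ 2·5 = 10 ≡ 3 (mod 7).
    Then x = 3 + 11·3 = 36, valid modulo lcm(11, 7) = 77: x ≡ 36 (mod 77).
  Combine with x ≡ 6 (mod 9): since gcd(77, 9) = 1, we get a unique residue mod 693.
    Write x = 36 + 77·t and substitute into x ≡ 6 (mod 9): 77·t ≡ 6 − 36 = -30 (mod 9).
    Reduce coefficients mod 9: 5·t ≡ 6 (mod 9).
    The inverse of 5 mod 9 is 2 (since 5·2 = 10 = 1·9 + 1), so t ≡ 2·6 = 12 ≡ 3 (mod 9).
    Then x = 36 + 77·3 = 267, valid modulo lcm(77, 9) = 693: x ≡ 267 (mod 693).
Verify: 267 mod 11 = 3 ✓, 267 mod 7 = 1 ✓, 267 mod 9 = 6 ✓.

x ≡ 267 (mod 693).


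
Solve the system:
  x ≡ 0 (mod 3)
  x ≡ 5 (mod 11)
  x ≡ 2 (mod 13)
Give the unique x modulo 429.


Moduli 3, 11, 13 are pairwise coprime; by CRT there is a unique solution modulo M = 3 · 11 · 13 = 429.
Solve pairwise, accumulating the modulus:
  Start with x ≡ 0 (mod 3).
  Combine with x ≡ 5 (mod 11): since gcd(3, 11) = 1, we get a unique residue mod 33.
    Write x = 0 + 3·t and substitute into x ≡ 5 (mod 11): 3·t ≡ 5 − 0 = 5 (mod 11).
    The inverse of 3 mod 11 is 4 (since 3·4 = 12 = 1·11 + 1), so t ≡ 4·5 = 20 ≡ 9 (mod 11).
    Then x = 0 + 3·9 = 27, valid modulo lcm(3, 11) = 33: x ≡ 27 (mod 33).
  Combine with x ≡ 2 (mod 13): since gcd(33, 13) = 1, we get a unique residue mod 429.
    Write x = 27 + 33·t and substitute into x ≡ 2 (mod 13): 33·t ≡ 2 − 27 = -25 (mod 13).
    Reduce coefficients mod 13: 7·t ≡ 1 (mod 13).
    The inverse of 7 mod 13 is 2 (since 7·2 = 14 = 1·13 + 1), so t ≡ 2·1 = 2 ≡ 2 (mod 13).
    Then x = 27 + 33·2 = 93, valid modulo lcm(33, 13) = 429: x ≡ 93 (mod 429).
Verify: 93 mod 3 = 0 ✓, 93 mod 11 = 5 ✓, 93 mod 13 = 2 ✓.

x ≡ 93 (mod 429).
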